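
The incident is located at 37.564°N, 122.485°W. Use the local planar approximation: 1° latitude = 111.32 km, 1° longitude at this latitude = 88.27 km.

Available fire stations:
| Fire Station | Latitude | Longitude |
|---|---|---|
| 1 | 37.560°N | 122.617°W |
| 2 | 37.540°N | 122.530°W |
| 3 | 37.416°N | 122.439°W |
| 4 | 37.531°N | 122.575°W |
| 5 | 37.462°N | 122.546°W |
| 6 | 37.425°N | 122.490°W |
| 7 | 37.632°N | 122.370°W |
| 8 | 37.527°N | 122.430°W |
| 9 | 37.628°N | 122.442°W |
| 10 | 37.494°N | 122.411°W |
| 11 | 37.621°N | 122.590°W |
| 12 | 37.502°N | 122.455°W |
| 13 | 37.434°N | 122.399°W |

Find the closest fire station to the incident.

2

Distances from 37.564°N, 122.485°W:
1: √((-0.004·111.32)² + (-0.132·88.27)²) = √(0.19827 + 135.76071) = 11.660 km
2: √((-0.024·111.32)² + (-0.045·88.27)²) = √(7.13787 + 15.77798) = 4.787 km
3: √((-0.148·111.32)² + (0.046·88.27)²) = √(271.43749 + 16.48701) = 16.968 km
4: √((-0.033·111.32)² + (-0.090·88.27)²) = √(13.49504 + 63.11190) = 8.753 km
5: √((-0.102·111.32)² + (-0.061·88.27)²) = √(128.92785 + 28.99252) = 12.567 km
6: √((-0.139·111.32)² + (-0.005·88.27)²) = √(239.42858 + 0.19479) = 15.480 km
7: √((0.068·111.32)² + (0.115·88.27)²) = √(57.30127 + 103.04382) = 12.663 km
8: √((-0.037·111.32)² + (0.055·88.27)²) = √(16.96484 + 23.56957) = 6.367 km
9: √((0.064·111.32)² + (0.043·88.27)²) = √(50.75822 + 14.40666) = 8.072 km
10: √((-0.070·111.32)² + (0.074·88.27)²) = √(60.72150 + 42.66676) = 10.168 km
11: √((0.057·111.32)² + (-0.105·88.27)²) = √(40.26207 + 85.90231) = 11.232 km
12: √((-0.062·111.32)² + (0.030·88.27)²) = √(47.63540 + 7.01243) = 7.392 km
13: √((-0.130·111.32)² + (0.086·88.27)²) = √(209.42721 + 57.62662) = 16.342 km
Minimum: 2 at 4.787 km.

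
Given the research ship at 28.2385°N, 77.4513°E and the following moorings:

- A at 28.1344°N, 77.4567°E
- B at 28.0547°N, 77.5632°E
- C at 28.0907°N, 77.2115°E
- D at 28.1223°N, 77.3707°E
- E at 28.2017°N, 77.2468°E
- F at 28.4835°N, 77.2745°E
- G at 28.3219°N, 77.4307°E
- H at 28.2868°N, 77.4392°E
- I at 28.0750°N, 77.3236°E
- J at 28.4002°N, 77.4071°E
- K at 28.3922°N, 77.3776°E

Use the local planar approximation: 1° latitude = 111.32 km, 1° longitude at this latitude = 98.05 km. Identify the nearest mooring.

Distances from 28.2385°N, 77.4513°E:
A: 11.6005 km
B: 23.2167 km
C: 28.6973 km
D: 15.1585 km
E: 20.4654 km
F: 32.3164 km
G: 9.5013 km
H: 5.5061 km
I: 22.0917 km
J: 18.5148 km
K: 18.5733 km
Minimum: H at 5.5061 km.

H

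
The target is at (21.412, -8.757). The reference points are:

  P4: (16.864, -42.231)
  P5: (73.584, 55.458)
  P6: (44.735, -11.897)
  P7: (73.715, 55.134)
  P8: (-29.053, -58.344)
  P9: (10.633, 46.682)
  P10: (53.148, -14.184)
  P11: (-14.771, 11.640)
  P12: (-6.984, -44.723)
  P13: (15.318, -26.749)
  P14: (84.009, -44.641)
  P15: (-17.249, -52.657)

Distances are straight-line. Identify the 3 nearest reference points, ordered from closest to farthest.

P13, P6, P10

Distances from (21.412, -8.757):
P4: √((-4.548)² + (-33.474)²) = √(20.68430 + 1120.50868) = 33.782
P5: √((52.172)² + (64.215)²) = √(2721.91758 + 4123.56623) = 82.737
P6: √((23.323)² + (-3.140)²) = √(543.96233 + 9.85960) = 23.533
P7: √((52.303)² + (63.891)²) = √(2735.60381 + 4082.05988) = 82.569
P8: √((-50.465)² + (-49.587)²) = √(2546.71623 + 2458.87057) = 70.750
P9: √((-10.779)² + (55.439)²) = √(116.18684 + 3073.48272) = 56.477
P10: √((31.736)² + (-5.427)²) = √(1007.17370 + 29.45233) = 32.197
P11: √((-36.183)² + (20.397)²) = √(1309.20949 + 416.03761) = 41.536
P12: √((-28.396)² + (-35.966)²) = √(806.33282 + 1293.55316) = 45.825
P13: √((-6.094)² + (-17.992)²) = √(37.13684 + 323.71206) = 18.996
P14: √((62.597)² + (-35.884)²) = √(3918.38441 + 1287.66146) = 72.153
P15: √((-38.661)² + (-43.900)²) = √(1494.67292 + 1927.21000) = 58.497
Sorted: P13 (18.996) < P6 (23.533) < P10 (32.197) < P4 (33.782) < P11 (41.536) < …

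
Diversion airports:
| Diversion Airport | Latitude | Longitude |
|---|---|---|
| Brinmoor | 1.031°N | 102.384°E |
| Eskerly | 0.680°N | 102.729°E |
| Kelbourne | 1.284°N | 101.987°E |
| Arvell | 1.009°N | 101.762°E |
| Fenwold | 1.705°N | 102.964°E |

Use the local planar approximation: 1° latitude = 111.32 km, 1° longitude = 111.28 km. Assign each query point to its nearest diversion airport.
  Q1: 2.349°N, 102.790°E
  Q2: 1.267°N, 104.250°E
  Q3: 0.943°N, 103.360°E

Q1→Fenwold; Q2→Fenwold; Q3→Eskerly

Q1 at 2.349°N, 102.790°E:
  Brinmoor: 153.518 km
  Eskerly: 185.917 km
  Kelbourne: 148.460 km
  Arvell: 187.983 km
  Fenwold: 74.259 km
  → nearest: Fenwold (74.259 km)
Q2 at 1.267°N, 104.250°E:
  Brinmoor: 209.304 km
  Eskerly: 181.433 km
  Kelbourne: 251.834 km
  Arvell: 278.350 km
  Fenwold: 151.184 km
  → nearest: Fenwold (151.184 km)
Q3 at 0.943°N, 103.360°E:
  Brinmoor: 109.050 km
  Eskerly: 76.077 km
  Kelbourne: 157.432 km
  Arvell: 177.977 km
  Fenwold: 95.589 km
  → nearest: Eskerly (76.077 km)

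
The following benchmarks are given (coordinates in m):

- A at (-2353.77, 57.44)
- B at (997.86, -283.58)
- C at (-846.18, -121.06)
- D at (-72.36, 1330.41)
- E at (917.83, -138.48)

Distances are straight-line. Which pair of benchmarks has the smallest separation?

B and E

Pairwise distances:
B–E: 165.71 m
A–C: 1518.12 m
C–D: 1644.86 m
C–E: 1764.10 m
D–E: 1771.47 m
B–C: 1851.19 m
B–D: 1936.58 m
A–D: 2612.52 m
A–E: 3277.46 m
A–B: 3368.93 m
Closest pair: B–E at 165.71 m.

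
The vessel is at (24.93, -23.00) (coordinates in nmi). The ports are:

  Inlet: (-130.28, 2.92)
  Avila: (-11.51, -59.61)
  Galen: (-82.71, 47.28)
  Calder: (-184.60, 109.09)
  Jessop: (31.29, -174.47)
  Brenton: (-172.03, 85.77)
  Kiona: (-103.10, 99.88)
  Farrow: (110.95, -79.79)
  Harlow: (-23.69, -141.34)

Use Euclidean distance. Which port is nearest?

Avila

Distances from (24.93, -23.00):
Inlet: √((-155.21)² + (25.92)²) = √(24090.1441 + 671.8464) = 157.36 nmi
Avila: √((-36.44)² + (-36.61)²) = √(1327.8736 + 1340.2921) = 51.65 nmi
Galen: √((-107.64)² + (70.28)²) = √(11586.3696 + 4939.2784) = 128.55 nmi
Calder: √((-209.53)² + (132.09)²) = √(43902.8209 + 17447.7681) = 247.69 nmi
Jessop: √((6.36)² + (-151.47)²) = √(40.4496 + 22943.1609) = 151.60 nmi
Brenton: √((-196.96)² + (108.77)²) = √(38793.2416 + 11830.9129) = 225.00 nmi
Kiona: √((-128.03)² + (122.88)²) = √(16391.6809 + 15099.4944) = 177.46 nmi
Farrow: √((86.02)² + (-56.79)²) = √(7399.4404 + 3225.1041) = 103.08 nmi
Harlow: √((-48.62)² + (-118.34)²) = √(2363.9044 + 14004.3556) = 127.94 nmi
Minimum: Avila at 51.65 nmi.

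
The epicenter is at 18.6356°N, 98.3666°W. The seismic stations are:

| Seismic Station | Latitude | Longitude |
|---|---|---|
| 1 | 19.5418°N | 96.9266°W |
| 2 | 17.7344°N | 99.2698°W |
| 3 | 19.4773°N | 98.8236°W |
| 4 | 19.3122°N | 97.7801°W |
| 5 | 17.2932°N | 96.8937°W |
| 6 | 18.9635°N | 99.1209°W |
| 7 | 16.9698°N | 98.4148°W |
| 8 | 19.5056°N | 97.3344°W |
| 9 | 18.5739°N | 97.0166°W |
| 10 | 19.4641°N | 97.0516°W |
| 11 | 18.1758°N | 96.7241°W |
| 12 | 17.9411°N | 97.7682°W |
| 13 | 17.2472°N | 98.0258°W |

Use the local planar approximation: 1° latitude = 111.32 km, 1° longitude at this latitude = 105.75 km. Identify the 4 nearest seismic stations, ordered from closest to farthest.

6, 4, 12, 3

Distances from 18.6356°N, 98.3666°W:
1: √((0.9062·111.32)² + (1.4400·105.75)²) = √(10176.408007 + 23189.198400) = 182.6625 km
2: √((-0.9012·111.32)² + (-0.9032·105.75)²) = √(10064.420216 + 9122.809580) = 138.5180 km
3: √((0.8417·111.32)² + (-0.4570·105.75)²) = √(8779.323449 + 2335.571420) = 105.4272 km
4: √((0.6766·111.32)² + (0.5865·105.75)²) = √(5672.968632 + 3846.775001) = 97.5692 km
5: √((-1.3424·111.32)² + (1.4729·105.75)²) = √(22331.108532 + 24260.920597) = 215.8519 km
6: √((0.3279·111.32)² + (-0.7543·105.75)²) = √(1332.383447 + 6362.810184) = 87.7223 km
7: √((-1.6658·111.32)² + (-0.0482·105.75)²) = √(34386.827563 + 25.980938) = 185.5069 km
8: √((0.8700·111.32)² + (1.0322·105.75)²) = √(9379.612583 + 11914.846772) = 145.9262 km
9: √((-0.0617·111.32)² + (1.3500·105.75)²) = √(47.175523 + 20381.131406) = 142.9276 km
10: √((0.8285·111.32)² + (1.3150·105.75)²) = √(8506.118347 + 19338.031252) = 166.8657 km
11: √((-0.4598·111.32)² + (1.6425·105.75)²) = √(2619.897673 + 30169.735907) = 181.0791 km
12: √((-0.6945·111.32)² + (0.5984·105.75)²) = √(5977.105142 + 4004.459649) = 99.9078 km
13: √((-1.3884·111.32)² + (0.3408·105.75)²) = √(23887.769806 + 1298.852768) = 158.7029 km
Sorted: 6 (87.7223 km) < 4 (97.5692 km) < 12 (99.9078 km) < 3 (105.4272 km) < 2 (138.5180 km) < 9 (142.9276 km) < …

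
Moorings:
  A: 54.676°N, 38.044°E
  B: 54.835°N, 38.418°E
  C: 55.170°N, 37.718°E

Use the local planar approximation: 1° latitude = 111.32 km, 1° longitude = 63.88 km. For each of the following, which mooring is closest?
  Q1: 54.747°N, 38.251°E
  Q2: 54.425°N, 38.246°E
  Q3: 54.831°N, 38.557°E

Q1 at 54.747°N, 38.251°E:
  A: √((-0.071·111.32)² + (-0.207·63.88)²) = √(62.46879 + 174.85196) = 15.405 km
  B: √((0.088·111.32)² + (0.167·63.88)²) = √(95.96475 + 113.80537) = 14.483 km
  C: √((0.423·111.32)² + (-0.533·63.88)²) = √(2217.31365 + 1159.26903) = 58.108 km
  → nearest: B (14.483 km)
Q2 at 54.425°N, 38.246°E:
  A: √((0.251·111.32)² + (-0.202·63.88)²) = √(780.71736 + 166.50702) = 30.777 km
  B: √((0.410·111.32)² + (0.172·63.88)²) = √(2083.11914 + 120.72208) = 46.945 km
  C: √((0.745·111.32)² + (-0.528·63.88)²) = √(6877.94884 + 1137.62116) = 89.530 km
  → nearest: A (30.777 km)
Q3 at 54.831°N, 38.557°E:
  A: √((-0.155·111.32)² + (-0.513·63.88)²) = √(297.72122 + 1073.90174) = 37.035 km
  B: √((0.004·111.32)² + (-0.139·63.88)²) = √(0.19827 + 78.84232) = 8.890 km
  C: √((0.339·111.32)² + (-0.839·63.88)²) = √(1424.11740 + 2872.45833) = 65.548 km
  → nearest: B (8.890 km)

Q1→B; Q2→A; Q3→B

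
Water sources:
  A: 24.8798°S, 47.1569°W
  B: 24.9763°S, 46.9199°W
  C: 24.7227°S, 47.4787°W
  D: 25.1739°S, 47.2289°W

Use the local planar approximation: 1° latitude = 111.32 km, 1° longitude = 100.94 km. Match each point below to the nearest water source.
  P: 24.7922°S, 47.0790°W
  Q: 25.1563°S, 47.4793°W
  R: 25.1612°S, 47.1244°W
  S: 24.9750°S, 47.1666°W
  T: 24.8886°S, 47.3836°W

P at 24.7922°S, 47.0790°W:
  A: 12.5270 km
  B: 26.0368 km
  C: 41.0808 km
  D: 45.1045 km
  → nearest: A (12.5270 km)
Q at 25.1563°S, 47.4793°W:
  A: 44.7935 km
  B: 59.9157 km
  C: 48.2684 km
  D: 25.3512 km
  → nearest: D (25.3512 km)
R at 25.1612°S, 47.1244°W:
  A: 31.4968 km
  B: 29.1507 km
  C: 60.5127 km
  D: 10.6426 km
  → nearest: D (10.6426 km)
S at 24.9750°S, 47.1666°W:
  A: 10.6428 km
  B: 24.9023 km
  C: 42.2053 km
  D: 23.0173 km
  → nearest: A (10.6428 km)
T at 24.8886°S, 47.3836°W:
  A: 22.9041 km
  B: 47.8132 km
  C: 20.8138 km
  D: 35.3909 km
  → nearest: C (20.8138 km)

P→A; Q→D; R→D; S→A; T→C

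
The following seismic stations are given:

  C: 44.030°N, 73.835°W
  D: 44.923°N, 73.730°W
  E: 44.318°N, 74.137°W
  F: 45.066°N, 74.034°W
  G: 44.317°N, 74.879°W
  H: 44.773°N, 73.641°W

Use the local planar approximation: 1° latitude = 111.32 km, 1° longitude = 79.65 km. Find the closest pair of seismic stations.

Pairwise distances:
C–D: 99.760 km
C–E: 40.081 km
C–F: 116.412 km
C–G: 89.081 km
C–H: 84.142 km
D–E: 74.744 km
D–F: 28.978 km
D–G: 113.694 km
D–H: 18.140 km
E–F: 83.671 km
E–G: 59.100 km
E–H: 64.236 km
F–G: 107.153 km
F–H: 45.207 km
G–H: 110.906 km
Closest pair: D–H at 18.140 km.

D and H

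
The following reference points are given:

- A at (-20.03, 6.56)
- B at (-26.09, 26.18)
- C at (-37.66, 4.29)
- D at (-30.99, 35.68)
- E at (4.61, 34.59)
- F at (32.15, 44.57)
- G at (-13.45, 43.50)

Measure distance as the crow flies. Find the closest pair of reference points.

Pairwise distances:
B–D: √((-4.90)² + (9.50)²) = √(24.0100 + 90.2500) = 10.69
A–C: √((-17.63)² + (-2.27)²) = √(310.8169 + 5.1529) = 17.78
D–G: √((17.54)² + (7.82)²) = √(307.6516 + 61.1524) = 19.20
E–G: √((-18.06)² + (8.91)²) = √(326.1636 + 79.3881) = 20.14
A–B: √((-6.06)² + (19.62)²) = √(36.7236 + 384.9444) = 20.53
B–G: √((12.64)² + (17.32)²) = √(159.7696 + 299.9824) = 21.44
B–C: √((-11.57)² + (-21.89)²) = √(133.8649 + 479.1721) = 24.76
E–F: √((27.54)² + (9.98)²) = √(758.4516 + 99.6004) = 29.29
A–D: √((-10.96)² + (29.12)²) = √(120.1216 + 847.9744) = 31.11
B–E: √((30.70)² + (8.41)²) = √(942.4900 + 70.7281) = 31.83
C–D: √((6.67)² + (31.39)²) = √(44.4889 + 985.3321) = 32.09
D–E: √((35.60)² + (-1.09)²) = √(1267.3600 + 1.1881) = 35.62
A–E: √((24.64)² + (28.03)²) = √(607.1296 + 785.6809) = 37.32
A–G: √((6.58)² + (36.94)²) = √(43.2964 + 1364.5636) = 37.52
F–G: √((-45.60)² + (-1.07)²) = √(2079.3600 + 1.1449) = 45.61
C–G: √((24.21)² + (39.21)²) = √(586.1241 + 1537.4241) = 46.08
C–E: √((42.27)² + (30.30)²) = √(1786.7529 + 918.0900) = 52.01
B–F: √((58.24)² + (18.39)²) = √(3391.8976 + 338.1921) = 61.07
D–F: √((63.14)² + (8.89)²) = √(3986.6596 + 79.0321) = 63.76
A–F: √((52.18)² + (38.01)²) = √(2722.7524 + 1444.7601) = 64.56
C–F: √((69.81)² + (40.28)²) = √(4873.4361 + 1622.4784) = 80.60
Closest pair: B–D at 10.69.

B and D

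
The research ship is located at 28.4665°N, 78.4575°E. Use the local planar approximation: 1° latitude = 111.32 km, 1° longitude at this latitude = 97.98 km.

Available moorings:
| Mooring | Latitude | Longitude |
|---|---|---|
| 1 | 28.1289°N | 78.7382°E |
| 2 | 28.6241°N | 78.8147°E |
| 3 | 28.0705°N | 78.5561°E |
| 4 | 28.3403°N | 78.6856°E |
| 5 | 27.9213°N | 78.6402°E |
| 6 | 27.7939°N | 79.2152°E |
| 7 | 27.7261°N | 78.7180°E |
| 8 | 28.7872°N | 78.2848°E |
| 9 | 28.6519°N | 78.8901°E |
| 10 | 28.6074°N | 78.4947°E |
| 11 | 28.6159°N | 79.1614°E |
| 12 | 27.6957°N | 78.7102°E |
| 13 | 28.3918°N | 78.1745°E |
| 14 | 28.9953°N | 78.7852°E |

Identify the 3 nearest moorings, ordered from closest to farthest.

10, 4, 13

Distances from 28.4665°N, 78.4575°E:
1: √((-0.3376·111.32)² + (0.2807·97.98)²) = √(1412.379064 + 756.414239) = 46.5703 km
2: √((0.1576·111.32)² + (0.3572·97.98)²) = √(307.793059 + 1224.891922) = 39.1495 km
3: √((-0.3960·111.32)² + (0.0986·97.98)²) = √(1943.286203 + 93.331598) = 45.1289 km
4: √((-0.1262·111.32)² + (0.2281·97.98)²) = √(197.362712 + 499.488439) = 26.3979 km
5: √((-0.5452·111.32)² + (0.1827·97.98)²) = √(3683.478079 + 320.443868) = 63.2766 km
6: √((-0.6726·111.32)² + (0.7577·97.98)²) = √(5606.090718 + 5511.495342) = 105.4400 km
7: √((-0.7404·111.32)² + (0.2605·97.98)²) = √(6793.275309 + 651.463856) = 86.2829 km
8: √((0.3207·111.32)² + (-0.1727·97.98)²) = √(1274.513134 + 286.325182) = 39.5074 km
9: √((0.1854·111.32)² + (0.4326·97.98)²) = √(425.957093 + 1796.585542) = 47.1439 km
10: √((0.1409·111.32)² + (0.0372·97.98)²) = √(246.018849 + 13.284975) = 16.1029 km
11: √((0.1494·111.32)² + (0.7039·97.98)²) = √(276.597080 + 4756.601852) = 70.9450 km
12: √((-0.7708·111.32)² + (0.2527·97.98)²) = √(7362.576279 + 613.035118) = 89.3063 km
13: √((-0.0747·111.32)² + (-0.2830·97.98)²) = √(69.149270 + 768.860839) = 28.9484 km
14: √((0.5288·111.32)² + (0.3277·97.98)²) = √(3465.207840 + 1030.926618) = 67.0532 km
Sorted: 10 (16.1029 km) < 4 (26.3979 km) < 13 (28.9484 km) < 2 (39.1495 km) < 8 (39.5074 km) < …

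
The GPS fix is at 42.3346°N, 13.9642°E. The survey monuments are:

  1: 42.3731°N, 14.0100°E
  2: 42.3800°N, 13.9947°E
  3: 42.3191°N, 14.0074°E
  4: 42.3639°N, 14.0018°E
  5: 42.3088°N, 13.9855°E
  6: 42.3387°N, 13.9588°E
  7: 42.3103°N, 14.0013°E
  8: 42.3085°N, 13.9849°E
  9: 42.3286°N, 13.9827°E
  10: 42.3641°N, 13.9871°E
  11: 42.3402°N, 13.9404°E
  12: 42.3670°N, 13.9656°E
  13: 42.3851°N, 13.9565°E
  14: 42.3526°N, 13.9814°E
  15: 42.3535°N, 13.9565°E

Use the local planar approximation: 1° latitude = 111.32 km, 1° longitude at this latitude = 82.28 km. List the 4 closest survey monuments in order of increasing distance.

Distances from 42.3346°N, 13.9642°E:
1: √((0.0385·111.32)² + (0.0458·82.28)²) = √(18.368253 + 14.201019) = 5.7069 km
2: √((0.0454·111.32)² + (0.0305·82.28)²) = √(25.542188 + 6.297791) = 5.6427 km
3: √((-0.0155·111.32)² + (0.0432·82.28)²) = √(2.977212 + 12.634442) = 3.9512 km
4: √((0.0293·111.32)² + (0.0376·82.28)²) = √(10.638530 + 9.571153) = 4.4955 km
5: √((-0.0258·111.32)² + (0.0213·82.28)²) = √(8.248706 + 3.071481) = 3.3645 km
6: √((0.0041·111.32)² + (-0.0054·82.28)²) = √(0.208312 + 0.197413) = 0.6370 km
7: √((-0.0243·111.32)² + (0.0371·82.28)²) = √(7.317436 + 9.318293) = 4.0787 km
8: √((-0.0261·111.32)² + (0.0207·82.28)²) = √(8.441651 + 2.900877) = 3.3679 km
9: √((-0.0060·111.32)² + (0.0185·82.28)²) = √(0.446117 + 2.317032) = 1.6623 km
10: √((0.0295·111.32)² + (0.0229·82.28)²) = √(10.784262 + 3.550255) = 3.7861 km
11: √((0.0056·111.32)² + (-0.0238·82.28)²) = √(0.388618 + 3.834798) = 2.0551 km
12: √((0.0324·111.32)² + (0.0014·82.28)²) = √(13.008775 + 0.013269) = 3.6086 km
13: √((0.0505·111.32)² + (-0.0077·82.28)²) = √(31.603061 + 0.401393) = 5.6572 km
14: √((0.0180·111.32)² + (0.0172·82.28)²) = √(4.015054 + 2.002836) = 2.4531 km
15: √((0.0189·111.32)² + (-0.0077·82.28)²) = √(4.426597 + 0.401393) = 2.1973 km
Sorted: 6 (0.6370 km) < 9 (1.6623 km) < 11 (2.0551 km) < 15 (2.1973 km) < 14 (2.4531 km) < 5 (3.3645 km) < …

6, 9, 11, 15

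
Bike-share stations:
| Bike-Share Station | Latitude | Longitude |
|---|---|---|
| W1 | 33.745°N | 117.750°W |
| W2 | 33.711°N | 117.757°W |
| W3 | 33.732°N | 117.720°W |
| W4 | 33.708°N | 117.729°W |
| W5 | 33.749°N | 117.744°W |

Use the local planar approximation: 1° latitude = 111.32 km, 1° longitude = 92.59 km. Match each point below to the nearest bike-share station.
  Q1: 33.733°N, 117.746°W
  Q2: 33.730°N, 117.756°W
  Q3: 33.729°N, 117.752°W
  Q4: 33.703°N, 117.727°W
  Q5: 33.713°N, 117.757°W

Q1→W1; Q2→W1; Q3→W1; Q4→W4; Q5→W2

Q1 at 33.733°N, 117.746°W:
  W1: √((0.012·111.32)² + (-0.004·92.59)²) = √(1.78446851 + 0.13716653) = 1.386231 km
  W2: √((-0.022·111.32)² + (-0.011·92.59)²) = √(5.99779692 + 1.03732188) = 2.652380 km
  W3: √((-0.001·111.32)² + (0.026·92.59)²) = √(0.01239214 + 5.79528588) = 2.409912 km
  W4: √((-0.025·111.32)² + (0.017·92.59)²) = √(7.74508900 + 2.47757044) = 3.197289 km
  W5: √((0.016·111.32)² + (0.002·92.59)²) = √(3.17238845 + 0.03429163) = 1.790721 km
  → nearest: W1 (1.386231 km)
Q2 at 33.730°N, 117.756°W:
  W1: √((0.015·111.32)² + (0.006·92.59)²) = √(2.78823204 + 0.30862469) = 1.759789 km
  W2: √((-0.019·111.32)² + (-0.001·92.59)²) = √(4.47356341 + 0.00857291) = 2.117106 km
  W3: √((0.002·111.32)² + (0.036·92.59)²) = √(0.04956857 + 11.11048890) = 3.340667 km
  W4: √((-0.022·111.32)² + (0.027·92.59)²) = √(5.99779692 + 6.24965000) = 3.499635 km
  W5: √((0.019·111.32)² + (0.012·92.59)²) = √(4.47356341 + 1.23449877) = 2.389155 km
  → nearest: W1 (1.759789 km)
Q3 at 33.729°N, 117.752°W:
  W1: √((0.016·111.32)² + (0.002·92.59)²) = √(3.17238845 + 0.03429163) = 1.790721 km
  W2: √((-0.018·111.32)² + (-0.005·92.59)²) = √(4.01505414 + 0.21432270) = 2.056545 km
  W3: √((0.003·111.32)² + (0.032·92.59)²) = √(0.11152928 + 8.77865789) = 2.981642 km
  W4: √((-0.021·111.32)² + (0.023·92.59)²) = √(5.46493480 + 4.53506838) = 3.162278 km
  W5: √((0.020·111.32)² + (0.008·92.59)²) = √(4.95685696 + 0.54866612) = 2.346385 km
  → nearest: W1 (1.790721 km)
Q4 at 33.703°N, 117.727°W:
  W1: √((0.042·111.32)² + (-0.023·92.59)²) = √(21.85973919 + 4.53506838) = 5.137588 km
  W2: √((0.008·111.32)² + (-0.030·92.59)²) = √(0.79309711 + 7.71561729) = 2.916970 km
  W3: √((0.029·111.32)² + (0.007·92.59)²) = √(10.42179176 + 0.42007250) = 3.292699 km
  W4: √((0.005·111.32)² + (-0.002·92.59)²) = √(0.30980356 + 0.03429163) = 0.586596 km
  W5: √((0.046·111.32)² + (-0.017·92.59)²) = √(26.22177332 + 2.47757044) = 5.357177 km
  → nearest: W4 (0.586596 km)
Q5 at 33.713°N, 117.757°W:
  W1: √((0.032·111.32)² + (0.007·92.59)²) = √(12.68955382 + 0.42007250) = 3.620722 km
  W2: √((-0.002·111.32)² + (0.000·92.59)²) = √(0.04956857 + 0.00000000) = 0.222640 km
  W3: √((0.019·111.32)² + (0.037·92.59)²) = √(4.47356341 + 11.73631119) = 4.026149 km
  W4: √((-0.005·111.32)² + (0.028·92.59)²) = √(0.30980356 + 6.72115995) = 2.651596 km
  W5: √((0.036·111.32)² + (0.013·92.59)²) = √(16.06021655 + 1.44882147) = 4.184380 km
  → nearest: W2 (0.222640 km)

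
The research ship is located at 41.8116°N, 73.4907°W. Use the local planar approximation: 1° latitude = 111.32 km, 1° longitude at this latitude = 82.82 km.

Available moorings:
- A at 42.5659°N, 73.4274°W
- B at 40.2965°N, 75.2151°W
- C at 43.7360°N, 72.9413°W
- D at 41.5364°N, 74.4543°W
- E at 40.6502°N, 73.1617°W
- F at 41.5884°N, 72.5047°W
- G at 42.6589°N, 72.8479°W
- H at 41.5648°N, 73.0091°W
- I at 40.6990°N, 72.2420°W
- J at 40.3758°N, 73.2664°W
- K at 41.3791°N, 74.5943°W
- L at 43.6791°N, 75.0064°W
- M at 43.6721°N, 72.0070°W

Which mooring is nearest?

H

Distances from 41.8116°N, 73.4907°W:
A: 84.1322 km
B: 221.0036 km
C: 219.0032 km
D: 85.4834 km
E: 132.1271 km
F: 85.3569 km
G: 108.3083 km
H: 48.4325 km
I: 161.3540 km
J: 160.9092 km
K: 103.3054 km
L: 242.8500 km
M: 240.8203 km
Minimum: H at 48.4325 km.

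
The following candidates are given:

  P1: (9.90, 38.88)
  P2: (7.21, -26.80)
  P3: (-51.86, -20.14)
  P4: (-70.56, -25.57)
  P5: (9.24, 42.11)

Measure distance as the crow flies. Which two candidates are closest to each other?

Pairwise distances:
P1–P2: √((-2.69)² + (-65.68)²) = √(7.2361 + 4313.8624) = 65.74
P1–P3: √((-61.76)² + (-59.02)²) = √(3814.2976 + 3483.3604) = 85.43
P1–P4: √((-80.46)² + (-64.45)²) = √(6473.8116 + 4153.8025) = 103.09
P1–P5: √((-0.66)² + (3.23)²) = √(0.4356 + 10.4329) = 3.30
P2–P3: √((-59.07)² + (6.66)²) = √(3489.2649 + 44.3556) = 59.44
P2–P4: √((-77.77)² + (1.23)²) = √(6048.1729 + 1.5129) = 77.78
P2–P5: √((2.03)² + (68.91)²) = √(4.1209 + 4748.5881) = 68.94
P3–P4: √((-18.70)² + (-5.43)²) = √(349.6900 + 29.4849) = 19.47
P3–P5: √((61.10)² + (62.25)²) = √(3733.2100 + 3875.0625) = 87.23
P4–P5: √((79.80)² + (67.68)²) = √(6368.0400 + 4580.5824) = 104.64
Closest pair: P1–P5 at 3.30.

P1 and P5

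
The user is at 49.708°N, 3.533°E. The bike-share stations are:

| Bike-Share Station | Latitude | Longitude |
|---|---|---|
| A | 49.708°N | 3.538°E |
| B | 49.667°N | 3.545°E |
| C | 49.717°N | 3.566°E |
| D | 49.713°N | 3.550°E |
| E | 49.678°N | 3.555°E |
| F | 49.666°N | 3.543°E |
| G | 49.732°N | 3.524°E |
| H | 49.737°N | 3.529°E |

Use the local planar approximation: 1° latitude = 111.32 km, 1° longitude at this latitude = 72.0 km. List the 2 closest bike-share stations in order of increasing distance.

Distances from 49.708°N, 3.533°E:
A: √((0.000·111.32)² + (0.005·72.0)²) = √(0.00000 + 0.12960) = 0.360 km
B: √((-0.041·111.32)² + (0.012·72.0)²) = √(20.83119 + 0.74650) = 4.645 km
C: √((0.009·111.32)² + (0.033·72.0)²) = √(1.00376 + 5.64538) = 2.579 km
D: √((0.005·111.32)² + (0.017·72.0)²) = √(0.30980 + 1.49818) = 1.345 km
E: √((-0.030·111.32)² + (0.022·72.0)²) = √(11.15293 + 2.50906) = 3.696 km
F: √((-0.042·111.32)² + (0.010·72.0)²) = √(21.85974 + 0.51840) = 4.731 km
G: √((0.024·111.32)² + (-0.009·72.0)²) = √(7.13787 + 0.41990) = 2.749 km
H: √((0.029·111.32)² + (-0.004·72.0)²) = √(10.42179 + 0.08294) = 3.241 km
Sorted: A (0.360 km) < D (1.345 km) < C (2.579 km) < G (2.749 km) < …

A, D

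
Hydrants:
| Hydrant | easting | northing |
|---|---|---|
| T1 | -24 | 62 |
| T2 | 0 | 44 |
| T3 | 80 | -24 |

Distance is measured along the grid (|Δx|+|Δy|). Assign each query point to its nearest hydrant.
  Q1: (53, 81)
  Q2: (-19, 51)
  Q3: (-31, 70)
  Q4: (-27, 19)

Q1 at (53, 81):
  T1: 96
  T2: 90
  T3: 132
  → nearest: T2 (90)
Q2 at (-19, 51):
  T1: 16
  T2: 26
  T3: 174
  → nearest: T1 (16)
Q3 at (-31, 70):
  T1: 15
  T2: 57
  T3: 205
  → nearest: T1 (15)
Q4 at (-27, 19):
  T1: 46
  T2: 52
  T3: 150
  → nearest: T1 (46)

Q1→T2; Q2→T1; Q3→T1; Q4→T1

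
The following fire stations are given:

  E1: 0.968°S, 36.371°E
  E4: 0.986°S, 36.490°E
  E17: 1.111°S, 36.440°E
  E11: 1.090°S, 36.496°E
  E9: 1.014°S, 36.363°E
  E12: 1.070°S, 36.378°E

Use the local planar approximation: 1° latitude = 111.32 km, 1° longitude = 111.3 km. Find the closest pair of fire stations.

Pairwise distances:
E1–E9: 5.198 km
E9–E12: 6.454 km
E17–E11: 6.657 km
E17–E12: 8.273 km
E1–E12: 11.381 km
E4–E11: 11.597 km
E11–E12: 13.321 km
E1–E4: 13.395 km
E17–E9: 13.786 km
E4–E9: 14.475 km
E4–E17: 14.987 km
E4–E12: 15.583 km
E11–E9: 17.050 km
E1–E17: 17.674 km
E1–E11: 19.442 km
Closest pair: E1–E9 at 5.198 km.

E1 and E9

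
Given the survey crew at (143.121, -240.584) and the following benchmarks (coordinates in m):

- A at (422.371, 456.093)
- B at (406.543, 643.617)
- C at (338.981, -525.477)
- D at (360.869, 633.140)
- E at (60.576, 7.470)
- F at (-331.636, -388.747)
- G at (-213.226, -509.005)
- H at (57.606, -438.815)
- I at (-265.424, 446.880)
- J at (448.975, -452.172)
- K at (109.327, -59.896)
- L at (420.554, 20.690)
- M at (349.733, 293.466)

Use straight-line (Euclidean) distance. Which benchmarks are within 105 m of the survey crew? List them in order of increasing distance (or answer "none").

none

Distances from (143.121, -240.584):
A: √((279.250)² + (696.677)²) = √(77980.56250 + 485358.84233) = 750.559 m
B: √((263.422)² + (884.201)²) = √(69391.15008 + 781811.40840) = 922.606 m
C: √((195.860)² + (-284.893)²) = √(38361.13960 + 81164.02145) = 345.724 m
D: √((217.748)² + (873.724)²) = √(47414.19150 + 763393.62818) = 900.449 m
E: √((-82.545)² + (248.054)²) = √(6813.67703 + 61530.78692) = 261.428 m
F: √((-474.757)² + (-148.163)²) = √(225394.20905 + 21952.27457) = 497.339 m
G: √((-356.347)² + (-268.421)²) = √(126983.18441 + 72049.83324) = 446.131 m
H: √((-85.515)² + (-198.231)²) = √(7312.81523 + 39295.52936) = 215.890 m
I: √((-408.545)² + (687.464)²) = √(166909.01702 + 472606.75130) = 799.697 m
J: √((305.854)² + (-211.588)²) = √(93546.66932 + 44769.48174) = 371.909 m
K: √((-33.794)² + (180.688)²) = √(1142.03444 + 32648.15334) = 183.821 m
L: √((277.433)² + (261.274)²) = √(76969.06949 + 68264.10308) = 381.095 m
M: √((206.612)² + (534.050)²) = √(42688.51854 + 285209.40250) = 572.624 m
Threshold 105 m: none within range.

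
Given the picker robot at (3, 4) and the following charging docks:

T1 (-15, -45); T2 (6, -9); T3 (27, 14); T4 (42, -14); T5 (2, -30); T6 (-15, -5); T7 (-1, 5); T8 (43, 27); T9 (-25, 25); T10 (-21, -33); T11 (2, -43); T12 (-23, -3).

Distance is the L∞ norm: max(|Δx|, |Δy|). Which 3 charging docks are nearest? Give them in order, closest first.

T7, T2, T6

Distances from (3, 4):
T1: max(|-18|, |-49|) = 49
T2: max(|3|, |-13|) = 13
T3: max(|24|, |10|) = 24
T4: max(|39|, |-18|) = 39
T5: max(|-1|, |-34|) = 34
T6: max(|-18|, |-9|) = 18
T7: max(|-4|, |1|) = 4
T8: max(|40|, |23|) = 40
T9: max(|-28|, |21|) = 28
T10: max(|-24|, |-37|) = 37
T11: max(|-1|, |-47|) = 47
T12: max(|-26|, |-7|) = 26
Sorted: T7 (4) < T2 (13) < T6 (18) < T3 (24) < T12 (26) < …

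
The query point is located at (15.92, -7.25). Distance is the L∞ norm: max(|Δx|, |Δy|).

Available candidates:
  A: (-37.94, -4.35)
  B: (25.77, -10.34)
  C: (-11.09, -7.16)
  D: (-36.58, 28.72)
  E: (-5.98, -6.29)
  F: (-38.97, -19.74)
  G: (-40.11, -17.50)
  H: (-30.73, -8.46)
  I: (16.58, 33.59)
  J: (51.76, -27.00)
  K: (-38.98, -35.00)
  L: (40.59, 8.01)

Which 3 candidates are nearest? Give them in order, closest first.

Distances from (15.92, -7.25):
A: max(|-53.86|, |2.90|) = 53.86
B: max(|9.85|, |-3.09|) = 9.85
C: max(|-27.01|, |0.09|) = 27.01
D: max(|-52.50|, |35.97|) = 52.50
E: max(|-21.90|, |0.96|) = 21.90
F: max(|-54.89|, |-12.49|) = 54.89
G: max(|-56.03|, |-10.25|) = 56.03
H: max(|-46.65|, |-1.21|) = 46.65
I: max(|0.66|, |40.84|) = 40.84
J: max(|35.84|, |-19.75|) = 35.84
K: max(|-54.90|, |-27.75|) = 54.90
L: max(|24.67|, |15.26|) = 24.67
Sorted: B (9.85) < E (21.90) < L (24.67) < C (27.01) < J (35.84) < …

B, E, L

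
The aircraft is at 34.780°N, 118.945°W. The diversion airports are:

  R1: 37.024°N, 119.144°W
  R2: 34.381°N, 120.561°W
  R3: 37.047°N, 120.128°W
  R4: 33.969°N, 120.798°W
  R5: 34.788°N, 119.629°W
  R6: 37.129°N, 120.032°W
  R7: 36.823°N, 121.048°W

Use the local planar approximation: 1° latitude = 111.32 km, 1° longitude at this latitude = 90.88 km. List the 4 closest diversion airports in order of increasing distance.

Distances from 34.780°N, 118.945°W:
R1: √((2.244·111.32)² + (-0.199·90.88)²) = √(62401.07917 + 327.07157) = 250.456 km
R2: √((-0.399·111.32)² + (-1.616·90.88)²) = √(1972.84146 + 21568.47054) = 153.432 km
R3: √((2.267·111.32)² + (-1.183·90.88)²) = √(63686.80112 + 11558.62372) = 274.309 km
R4: √((-0.811·111.32)² + (-1.853·90.88)²) = √(8150.57229 + 28358.77555) = 191.074 km
R5: √((0.008·111.32)² + (-0.684·90.88)²) = √(0.79310 + 3864.10430) = 62.168 km
R6: √((2.349·111.32)² + (-1.087·90.88)²) = √(68377.37573 + 9758.78444) = 279.528 km
R7: √((2.043·111.32)² + (-2.103·90.88)²) = √(51722.93116 + 36527.09903) = 297.069 km
Sorted: R5 (62.168 km) < R2 (153.432 km) < R4 (191.074 km) < R1 (250.456 km) < R3 (274.309 km) < R6 (279.528 km) < …

R5, R2, R4, R1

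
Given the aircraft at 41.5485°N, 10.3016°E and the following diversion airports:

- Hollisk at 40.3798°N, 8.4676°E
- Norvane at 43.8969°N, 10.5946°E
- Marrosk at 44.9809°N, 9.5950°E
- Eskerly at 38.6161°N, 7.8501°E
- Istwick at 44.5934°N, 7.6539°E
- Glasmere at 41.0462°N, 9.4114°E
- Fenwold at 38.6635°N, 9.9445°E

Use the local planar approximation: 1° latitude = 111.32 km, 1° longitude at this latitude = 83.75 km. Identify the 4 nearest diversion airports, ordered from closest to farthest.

Glasmere, Hollisk, Norvane, Fenwold

Distances from 41.5485°N, 10.3016°E:
Hollisk: 201.2911 km
Norvane: 262.5730 km
Marrosk: 386.6503 km
Eskerly: 385.6334 km
Istwick: 405.0475 km
Glasmere: 93.1930 km
Fenwold: 322.5477 km
Sorted: Glasmere (93.1930 km) < Hollisk (201.2911 km) < Norvane (262.5730 km) < Fenwold (322.5477 km) < Eskerly (385.6334 km) < Marrosk (386.6503 km) < …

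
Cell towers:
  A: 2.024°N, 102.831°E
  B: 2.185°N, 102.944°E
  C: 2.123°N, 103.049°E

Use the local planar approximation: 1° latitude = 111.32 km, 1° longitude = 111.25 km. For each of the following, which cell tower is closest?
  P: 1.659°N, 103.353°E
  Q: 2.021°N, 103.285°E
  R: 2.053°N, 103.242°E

P→C; Q→C; R→C

P at 1.659°N, 103.353°E:
  A: 70.876 km
  B: 74.155 km
  C: 61.740 km
  → nearest: C (61.740 km)
Q at 2.021°N, 103.285°E:
  A: 50.509 km
  B: 42.101 km
  C: 28.605 km
  → nearest: C (28.605 km)
R at 2.053°N, 103.242°E:
  A: 45.838 km
  B: 36.263 km
  C: 22.842 km
  → nearest: C (22.842 km)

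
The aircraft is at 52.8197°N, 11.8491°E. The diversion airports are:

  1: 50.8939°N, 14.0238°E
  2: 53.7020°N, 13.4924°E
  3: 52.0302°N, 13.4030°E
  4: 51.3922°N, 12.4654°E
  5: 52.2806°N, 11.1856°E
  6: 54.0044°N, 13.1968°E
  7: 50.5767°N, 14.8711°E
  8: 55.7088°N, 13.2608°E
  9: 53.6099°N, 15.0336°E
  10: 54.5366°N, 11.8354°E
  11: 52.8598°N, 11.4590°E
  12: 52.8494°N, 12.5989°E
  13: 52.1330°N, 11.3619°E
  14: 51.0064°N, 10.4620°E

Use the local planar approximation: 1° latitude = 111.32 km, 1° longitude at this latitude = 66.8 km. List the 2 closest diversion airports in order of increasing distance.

Distances from 52.8197°N, 11.8491°E:
1: √((-1.9258·111.32)² + (2.1747·66.8)²) = √(45958.808411 + 21103.361278) = 258.9636 km
2: √((0.8823·111.32)² + (1.6433·66.8)²) = √(9646.704021 + 12049.988584) = 147.2980 km
3: √((-0.7895·111.32)² + (1.5539·66.8)²) = √(7724.149377 + 10774.547952) = 136.0099 km
4: √((-1.4275·111.32)² + (0.6163·66.8)²) = √(25252.165626 + 1694.873387) = 164.1555 km
5: √((-0.5391·111.32)² + (-0.6635·66.8)²) = √(3601.513599 + 1964.421955) = 74.6052 km
6: √((1.1847·111.32)² + (1.3477·66.8)²) = √(17392.546464 + 8104.745495) = 159.6787 km
7: √((-2.2430·111.32)² + (3.0220·66.8)²) = √(62345.475629 + 40751.335404) = 321.0869 km
8: √((2.8891·111.32)² + (1.4117·66.8)²) = √(103435.958652 + 8892.784218) = 335.1548 km
9: √((0.7902·111.32)² + (3.1845·66.8)²) = √(7737.852485 + 45251.755445) = 230.1947 km
10: √((1.7169·111.32)² + (-0.0137·66.8)²) = √(36528.883358 + 0.837518) = 191.1275 km
11: √((0.0401·111.32)² + (-0.3901·66.8)²) = √(19.926689 + 679.054803) = 26.4383 km
12: √((0.0297·111.32)² + (0.7498·66.8)²) = √(10.930985 + 2508.671506) = 50.1956 km
13: √((-0.6867·111.32)² + (-0.4872·66.8)²) = √(5843.600131 + 1059.174421) = 83.0829 km
14: √((-1.8133·111.32)² + (-1.3871·66.8)²) = √(40746.069200 + 8585.556853) = 222.1072 km
Sorted: 11 (26.4383 km) < 12 (50.1956 km) < 5 (74.6052 km) < 13 (83.0829 km) < …

11, 12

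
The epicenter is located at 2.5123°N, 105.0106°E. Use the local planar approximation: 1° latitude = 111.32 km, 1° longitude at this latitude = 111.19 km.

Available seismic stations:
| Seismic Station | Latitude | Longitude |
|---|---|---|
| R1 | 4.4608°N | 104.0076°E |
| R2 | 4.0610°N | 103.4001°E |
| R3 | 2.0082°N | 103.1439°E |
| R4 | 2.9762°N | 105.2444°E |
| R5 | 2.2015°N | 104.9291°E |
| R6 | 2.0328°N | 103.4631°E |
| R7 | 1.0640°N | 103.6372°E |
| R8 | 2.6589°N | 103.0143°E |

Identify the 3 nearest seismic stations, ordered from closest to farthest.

Distances from 2.5123°N, 105.0106°E:
R1: √((1.9485·111.32)² + (-1.0030·111.19)²) = √(47048.655325 + 12437.506666) = 243.8979 km
R2: √((1.5487·111.32)² + (-1.6105·111.19)²) = √(29722.202725 + 32066.600322) = 248.5735 km
R3: √((-0.5041·111.32)² + (-1.8667·111.19)²) = √(3149.051696 + 43080.478202) = 215.0105 km
R4: √((0.4639·111.32)² + (0.2338·111.19)²) = √(2666.828823 + 675.803558) = 57.8155 km
R5: √((-0.3108·111.32)² + (-0.0815·111.19)²) = √(1197.039318 + 82.119572) = 35.7653 km
R6: √((-0.4795·111.32)² + (-1.5475·111.19)²) = √(2849.204479 + 29606.889026) = 180.1557 km
R7: √((-1.4483·111.32)² + (-1.3734·111.19)²) = √(25993.421947 + 23319.838938) = 222.0659 km
R8: √((0.1466·111.32)² + (-1.9963·111.19)²) = √(266.326472 + 49270.058054) = 222.5677 km
Sorted: R5 (35.7653 km) < R4 (57.8155 km) < R6 (180.1557 km) < R3 (215.0105 km) < R7 (222.0659 km) < …

R5, R4, R6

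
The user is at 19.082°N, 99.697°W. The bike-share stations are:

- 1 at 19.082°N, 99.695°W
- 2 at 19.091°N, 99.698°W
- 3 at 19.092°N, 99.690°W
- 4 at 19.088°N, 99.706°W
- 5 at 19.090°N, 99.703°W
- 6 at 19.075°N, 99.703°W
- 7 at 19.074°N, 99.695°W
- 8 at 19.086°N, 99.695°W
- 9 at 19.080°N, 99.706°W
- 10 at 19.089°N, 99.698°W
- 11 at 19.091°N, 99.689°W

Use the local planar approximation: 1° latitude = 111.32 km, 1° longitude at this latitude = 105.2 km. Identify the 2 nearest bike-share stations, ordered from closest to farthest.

Distances from 19.082°N, 99.697°W:
1: √((0.000·111.32)² + (0.002·105.2)²) = √(0.00000 + 0.04427) = 0.210 km
2: √((0.009·111.32)² + (-0.001·105.2)²) = √(1.00376 + 0.01107) = 1.007 km
3: √((0.010·111.32)² + (0.007·105.2)²) = √(1.23921 + 0.54228) = 1.335 km
4: √((0.006·111.32)² + (-0.009·105.2)²) = √(0.44612 + 0.89643) = 1.159 km
5: √((0.008·111.32)² + (-0.006·105.2)²) = √(0.79310 + 0.39841) = 1.092 km
6: √((-0.007·111.32)² + (-0.006·105.2)²) = √(0.60721 + 0.39841) = 1.003 km
7: √((-0.008·111.32)² + (0.002·105.2)²) = √(0.79310 + 0.04427) = 0.915 km
8: √((0.004·111.32)² + (0.002·105.2)²) = √(0.19827 + 0.04427) = 0.492 km
9: √((-0.002·111.32)² + (-0.009·105.2)²) = √(0.04957 + 0.89643) = 0.973 km
10: √((0.007·111.32)² + (-0.001·105.2)²) = √(0.60721 + 0.01107) = 0.786 km
11: √((0.009·111.32)² + (0.008·105.2)²) = √(1.00376 + 0.70829) = 1.308 km
Sorted: 1 (0.210 km) < 8 (0.492 km) < 10 (0.786 km) < 7 (0.915 km) < …

1, 8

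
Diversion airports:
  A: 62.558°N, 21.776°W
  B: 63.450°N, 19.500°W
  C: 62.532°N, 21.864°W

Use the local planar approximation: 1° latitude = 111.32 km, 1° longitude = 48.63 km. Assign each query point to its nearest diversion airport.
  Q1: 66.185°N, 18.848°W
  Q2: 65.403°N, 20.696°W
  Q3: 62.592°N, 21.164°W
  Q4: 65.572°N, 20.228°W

Q1→B; Q2→B; Q3→A; Q4→B

Q1 at 66.185°N, 18.848°W:
  A: 428.129 km
  B: 306.107 km
  C: 432.293 km
  → nearest: B (306.107 km)
Q2 at 65.403°N, 20.696°W:
  A: 321.031 km
  B: 225.053 km
  C: 324.608 km
  → nearest: B (225.053 km)
Q3 at 62.592°N, 21.164°W:
  A: 30.001 km
  B: 125.183 km
  C: 34.690 km
  → nearest: A (30.001 km)
Q4 at 65.572°N, 20.228°W:
  A: 343.860 km
  B: 238.859 km
  C: 347.639 km
  → nearest: B (238.859 km)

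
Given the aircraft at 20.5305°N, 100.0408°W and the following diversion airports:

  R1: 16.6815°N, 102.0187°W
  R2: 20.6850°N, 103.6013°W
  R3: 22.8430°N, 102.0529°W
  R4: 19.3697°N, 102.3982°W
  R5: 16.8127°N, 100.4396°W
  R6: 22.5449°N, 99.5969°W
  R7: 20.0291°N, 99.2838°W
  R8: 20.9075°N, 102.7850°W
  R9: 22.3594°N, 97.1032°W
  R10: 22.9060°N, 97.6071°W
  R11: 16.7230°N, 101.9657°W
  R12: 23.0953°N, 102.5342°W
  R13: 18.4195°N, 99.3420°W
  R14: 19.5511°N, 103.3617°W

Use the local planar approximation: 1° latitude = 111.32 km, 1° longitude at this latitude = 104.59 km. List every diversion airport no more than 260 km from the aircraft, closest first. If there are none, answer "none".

Distances from 20.5305°N, 100.0408°W:
R1: √((-3.8490·111.32)² + (-1.9779·104.59)²) = √(183587.123620 + 42794.601530) = 475.7959 km
R2: √((0.1545·111.32)² + (-3.5605·104.59)²) = √(295.803537 + 138676.319289) = 372.7896 km
R3: √((2.3125·111.32)² + (-2.0121·104.59)²) = √(66268.917756 + 44287.324885) = 332.5000 km
R4: √((-1.1608·111.32)² + (-2.3574·104.59)²) = √(16697.874561 + 60792.063394) = 278.3701 km
R5: √((-3.7178·111.32)² + (-0.3988·104.59)²) = √(171284.648779 + 1739.765143) = 415.9620 km
R6: √((2.0144·111.32)² + (0.4439·104.59)²) = √(50284.926637 + 2155.512849) = 228.9988 km
R7: √((-0.5014·111.32)² + (0.7570·104.59)²) = √(3115.408888 + 6268.622036) = 96.8712 km
R8: √((0.3770·111.32)² + (-2.7442·104.59)²) = √(1761.282807 + 82378.114224) = 290.0679 km
R9: √((1.8289·111.32)² + (2.9376·104.59)²) = √(41450.169913 + 94398.619909) = 368.5767 km
R10: √((2.3755·111.32)² + (2.4337·104.59)²) = √(69928.862661 + 64790.959302) = 367.0420 km
R11: √((-3.8075·111.32)² + (-1.9249·104.59)²) = √(179649.585431 + 40531.872796) = 469.2350 km
R12: √((2.5648·111.32)² + (-2.4934·104.59)²) = √(81517.979239 + 68008.662884) = 386.6867 km
R13: √((-2.1110·111.32)² + (0.6988·104.59)²) = √(55223.364412 + 5341.781487) = 246.0999 km
R14: √((-0.9794·111.32)² + (-3.3209·104.59)²) = √(11886.844863 + 120640.164957) = 364.0426 km
Threshold 260 km: R7 (96.8712 km), R6 (228.9988 km), R13 (246.0999 km) are within range.

R7, R6, R13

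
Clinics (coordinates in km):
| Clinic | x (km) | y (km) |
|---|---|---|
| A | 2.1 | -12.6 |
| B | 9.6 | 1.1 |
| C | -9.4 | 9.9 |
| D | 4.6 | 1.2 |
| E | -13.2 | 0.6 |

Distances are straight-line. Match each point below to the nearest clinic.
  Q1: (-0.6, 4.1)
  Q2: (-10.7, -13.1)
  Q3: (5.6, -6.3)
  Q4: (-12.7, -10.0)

Q1→D; Q2→A; Q3→A; Q4→E

Q1 at (-0.6, 4.1):
  A: 16.92 km
  B: 10.63 km
  C: 10.54 km
  D: 5.95 km
  E: 13.08 km
  → nearest: D (5.95 km)
Q2 at (-10.7, -13.1):
  A: 12.81 km
  B: 24.77 km
  C: 23.04 km
  D: 20.94 km
  E: 13.93 km
  → nearest: A (12.81 km)
Q3 at (5.6, -6.3):
  A: 7.21 km
  B: 8.41 km
  C: 22.08 km
  D: 7.57 km
  E: 20.03 km
  → nearest: A (7.21 km)
Q4 at (-12.7, -10.0):
  A: 15.03 km
  B: 24.91 km
  C: 20.17 km
  D: 20.61 km
  E: 10.61 km
  → nearest: E (10.61 km)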